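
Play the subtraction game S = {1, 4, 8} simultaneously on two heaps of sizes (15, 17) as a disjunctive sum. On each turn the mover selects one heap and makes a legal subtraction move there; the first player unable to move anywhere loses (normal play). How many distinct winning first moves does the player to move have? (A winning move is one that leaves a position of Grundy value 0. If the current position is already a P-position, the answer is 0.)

3

All heaps use S = {1, 4, 8}:
G(0) = 0
G(1) = mex{0} = 1
G(2) = mex{1} = 0
G(3) = mex{0} = 1
G(4) = mex{1,0} = 2
G(5) = mex{2,1} = 0
G(6) = mex{0,0} = 1
G(7) = mex{1,1} = 0
G(8) = mex{0,2,0} = 1
G(9) = mex{1,0,1} = 2
G(10) = mex{2,1,0} = 3
G(11) = mex{3,0,1} = 2
G(12) = mex{2,1,2} = 0
G(13) = mex{0,2,0} = 1
G(14) = mex{1,3,1} = 0
G(15) = mex{0,2,0} = 1
G(16) = mex{1,0,1} = 2
G(17) = mex{2,1,2} = 0
Heap A: G(15) = 1.
Heap B: G(17) = 0.
Combined Grundy value = 1 ⊕ 0 = 1.
A winning move leaves total XOR = 0, i.e. changes one component's Grundy value g to g ⊕ X where X is the current total.
Heap A: need g' = 1⊕1 = 0. Options: 15−1→G=0, 15−4→G=2, 15−8→G=0. Hits: 2.
Heap B: need g' = 0⊕1 = 1. Options: 17−1→G=2, 17−4→G=1, 17−8→G=2. Hits: 1.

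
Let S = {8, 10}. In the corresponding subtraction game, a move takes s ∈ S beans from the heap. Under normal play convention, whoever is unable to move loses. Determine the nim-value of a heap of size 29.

1

G(0) = 0
G(1) = mex{} = 0
G(2) = mex{} = 0
G(3) = mex{} = 0
G(4) = mex{} = 0
G(5) = mex{} = 0
G(6) = mex{} = 0
G(7) = mex{} = 0
G(8) = mex{0} = 1
G(9) = mex{0} = 1
G(10) = mex{0,0} = 1
G(11) = mex{0,0} = 1
G(12) = mex{0,0} = 1
G(13) = mex{0,0} = 1
G(14) = mex{0,0} = 1
G(15) = mex{0,0} = 1
G(16) = mex{1,0} = 2
G(17) = mex{1,0} = 2
G(18) = mex{1,1} = 0
G(19) = mex{1,1} = 0
G(20) = mex{1,1} = 0
G(21) = mex{1,1} = 0
G(22) = mex{1,1} = 0
G(23) = mex{1,1} = 0
G(24) = mex{2,1} = 0
G(25) = mex{2,1} = 0
G(26) = mex{0,2} = 1
G(27) = mex{0,2} = 1
G(28) = mex{0,0} = 1
G(29) = mex{0,0} = 1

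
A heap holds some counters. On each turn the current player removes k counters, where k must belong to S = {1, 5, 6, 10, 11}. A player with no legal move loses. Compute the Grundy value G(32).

0

n :  0  1  2  3  4  5  6  7  8  9 10 11 12 13 14 15 16 17 18 19 20 21 22 23 24 25 26 27 28 29 30 31 32
G :  0  1  0  1  0  1  2  3  2  3  2  3  4  5  4  5  0  1  0  1  0  1  2  3  2  3  2  3  4  5  4  5  0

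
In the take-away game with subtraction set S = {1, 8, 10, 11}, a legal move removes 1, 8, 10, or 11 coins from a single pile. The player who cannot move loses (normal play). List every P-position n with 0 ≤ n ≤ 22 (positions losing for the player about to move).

0, 2, 4, 6, 9, 18, 21

n :  0  1  2  3  4  5  6  7  8  9 10 11 12 13 14 15 16 17 18 19 20 21 22
G :  0  1  0  1  0  1  0  1  2  0  1  2  3  2  3  2  3  2  0  1  2  0  1
P-positions are exactly the n with G(n) = 0.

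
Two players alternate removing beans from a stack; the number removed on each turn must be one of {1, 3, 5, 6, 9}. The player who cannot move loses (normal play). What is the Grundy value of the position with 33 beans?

G(0) = 0
G(1) = mex{0} = 1
G(2) = mex{1} = 0
G(3) = mex{0,0} = 1
G(4) = mex{1,1} = 0
G(5) = mex{0,0,0} = 1
G(6) = mex{1,1,1,0} = 2
G(7) = mex{2,0,0,1} = 3
G(8) = mex{3,1,1,0} = 2
G(9) = mex{2,2,0,1,0} = 3
G(10) = mex{3,3,1,0,1} = 2
G(11) = mex{2,2,2,1,0} = 3
G(12) = mex{3,3,3,2,1} = 0
G(13) = mex{0,2,2,3,0} = 1
G(14) = mex{1,3,3,2,1} = 0
G(15) = mex{0,0,2,3,2} = 1
G(16) = mex{1,1,3,2,3} = 0
G(17) = mex{0,0,0,3,2} = 1
G(18) = mex{1,1,1,0,3} = 2
G(19) = mex{2,0,0,1,2} = 3
G(20) = mex{3,1,1,0,3} = 2
G(21) = mex{2,2,0,1,0} = 3
G(22) = mex{3,3,1,0,1} = 2
G(23) = mex{2,2,2,1,0} = 3
G(24) = mex{3,3,3,2,1} = 0
G(25) = mex{0,2,2,3,0} = 1
G(26) = mex{1,3,3,2,1} = 0
G(27) = mex{0,0,2,3,2} = 1
G(28) = mex{1,1,3,2,3} = 0
G(29) = mex{0,0,0,3,2} = 1
G(30) = mex{1,1,1,0,3} = 2
G(31) = mex{2,0,0,1,2} = 3
G(32) = mex{3,1,1,0,3} = 2
G(33) = mex{2,2,0,1,0} = 3

3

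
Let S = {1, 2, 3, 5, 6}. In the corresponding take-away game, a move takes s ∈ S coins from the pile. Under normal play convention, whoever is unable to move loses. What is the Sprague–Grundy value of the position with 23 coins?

3

G(0) = 0
G(1) = mex{0} = 1
G(2) = mex{1,0} = 2
G(3) = mex{2,1,0} = 3
G(4) = mex{3,2,1} = 0
G(5) = mex{0,3,2,0} = 1
G(6) = mex{1,0,3,1,0} = 2
G(7) = mex{2,1,0,2,1} = 3
G(8) = mex{3,2,1,3,2} = 0
G(9) = mex{0,3,2,0,3} = 1
G(10) = mex{1,0,3,1,0} = 2
G(11) = mex{2,1,0,2,1} = 3
G(12) = mex{3,2,1,3,2} = 0
G(13) = mex{0,3,2,0,3} = 1
G(14) = mex{1,0,3,1,0} = 2
G(15) = mex{2,1,0,2,1} = 3
G(16) = mex{3,2,1,3,2} = 0
G(17) = mex{0,3,2,0,3} = 1
G(18) = mex{1,0,3,1,0} = 2
G(19) = mex{2,1,0,2,1} = 3
G(20) = mex{3,2,1,3,2} = 0
G(21) = mex{0,3,2,0,3} = 1
G(22) = mex{1,0,3,1,0} = 2
G(23) = mex{2,1,0,2,1} = 3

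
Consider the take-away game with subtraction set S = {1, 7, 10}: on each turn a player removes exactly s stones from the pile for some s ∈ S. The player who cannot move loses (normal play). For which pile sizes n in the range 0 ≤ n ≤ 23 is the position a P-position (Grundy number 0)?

n :  0  1  2  3  4  5  6  7  8  9 10 11 12 13 14 15 16 17 18 19 20 21 22 23
G :  0  1  0  1  0  1  0  1  0  1  2  3  2  3  2  3  2  0  1  0  1  0  1  0
P-positions are exactly the n with G(n) = 0.

0, 2, 4, 6, 8, 17, 19, 21, 23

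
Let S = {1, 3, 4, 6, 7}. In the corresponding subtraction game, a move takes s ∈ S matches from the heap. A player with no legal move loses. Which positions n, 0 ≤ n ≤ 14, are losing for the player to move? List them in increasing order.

n :  0  1  2  3  4  5  6  7  8  9 10 11 12 13 14
G :  0  1  0  1  2  3  2  3  4  5  0  1  0  1  2
P-positions are exactly the n with G(n) = 0.

0, 2, 10, 12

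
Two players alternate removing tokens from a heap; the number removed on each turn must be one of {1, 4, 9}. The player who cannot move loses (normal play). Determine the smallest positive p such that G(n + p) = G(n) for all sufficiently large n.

G(0) = 0
G(1) = mex{0} = 1
G(2) = mex{1} = 0
G(3) = mex{0} = 1
G(4) = mex{1,0} = 2
G(5) = mex{2,1} = 0
G(6) = mex{0,0} = 1
G(7) = mex{1,1} = 0
G(8) = mex{0,2} = 1
G(9) = mex{1,0,0} = 2
G(10) = mex{2,1,1} = 0
G(11) = mex{0,0,0} = 1
G(12) = mex{1,1,1} = 0
G(13) = mex{0,2,2} = 1
G(14) = mex{1,0,0} = 2
G(15) = mex{2,1,1} = 0
G(n+5) = G(n) holds for n = 0,…,8 (a full window of length max(S) = 9), so the sequence is purely periodic with period 5.

5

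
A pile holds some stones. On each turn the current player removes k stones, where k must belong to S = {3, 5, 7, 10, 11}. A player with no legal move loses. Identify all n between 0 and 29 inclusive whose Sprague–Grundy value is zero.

0, 1, 2, 14, 15, 16, 28, 29

G(0) = 0
G(1) = mex{} = 0
G(2) = mex{} = 0
G(3) = mex{0} = 1
G(4) = mex{0} = 1
G(5) = mex{0,0} = 1
G(6) = mex{1,0} = 2
G(7) = mex{1,0,0} = 2
G(8) = mex{1,1,0} = 2
G(9) = mex{2,1,0} = 3
G(10) = mex{2,1,1,0} = 3
G(11) = mex{2,2,1,0,0} = 3
G(12) = mex{3,2,1,0,0} = 4
G(13) = mex{3,2,2,1,0} = 4
G(14) = mex{3,3,2,1,1} = 0
G(15) = mex{4,3,2,1,1} = 0
G(16) = mex{4,3,3,2,1} = 0
G(17) = mex{0,4,3,2,2} = 1
G(18) = mex{0,4,3,2,2} = 1
G(19) = mex{0,0,4,3,2} = 1
G(20) = mex{1,0,4,3,3} = 2
G(21) = mex{1,0,0,3,3} = 2
G(22) = mex{1,1,0,4,3} = 2
G(23) = mex{2,1,0,4,4} = 3
G(24) = mex{2,1,1,0,4} = 3
G(25) = mex{2,2,1,0,0} = 3
G(26) = mex{3,2,1,0,0} = 4
G(27) = mex{3,2,2,1,0} = 4
G(28) = mex{3,3,2,1,1} = 0
G(29) = mex{4,3,2,1,1} = 0
P-positions are exactly the n with G(n) = 0.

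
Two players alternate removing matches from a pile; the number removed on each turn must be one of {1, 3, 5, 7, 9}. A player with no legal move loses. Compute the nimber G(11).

1

G(0) = 0
G(1) = mex{0} = 1
G(2) = mex{1} = 0
G(3) = mex{0,0} = 1
G(4) = mex{1,1} = 0
G(5) = mex{0,0,0} = 1
G(6) = mex{1,1,1} = 0
G(7) = mex{0,0,0,0} = 1
G(8) = mex{1,1,1,1} = 0
G(9) = mex{0,0,0,0,0} = 1
G(10) = mex{1,1,1,1,1} = 0
G(11) = mex{0,0,0,0,0} = 1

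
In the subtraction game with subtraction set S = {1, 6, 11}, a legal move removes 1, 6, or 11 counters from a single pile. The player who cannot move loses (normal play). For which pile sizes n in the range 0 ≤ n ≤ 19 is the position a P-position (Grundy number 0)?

0, 2, 4, 7, 9, 12, 14, 16, 19

n :  0  1  2  3  4  5  6  7  8  9 10 11 12 13 14 15 16 17 18 19
G :  0  1  0  1  0  1  2  0  1  0  1  2  0  1  0  1  0  1  2  0
P-positions are exactly the n with G(n) = 0.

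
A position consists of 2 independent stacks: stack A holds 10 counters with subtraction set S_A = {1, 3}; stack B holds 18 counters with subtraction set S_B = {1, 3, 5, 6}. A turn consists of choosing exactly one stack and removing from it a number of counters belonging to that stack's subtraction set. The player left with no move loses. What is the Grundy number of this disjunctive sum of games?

Stack A, S = {1, 3}:
n :  0  1  2  3  4  5  6  7  8  9 10
G :  0  1  0  1  0  1  0  1  0  1  0
G_A(10) = 0.
Stack B, S = {1, 3, 5, 6}:
G(0) = 0
G(1) = mex{0} = 1
G(2) = mex{1} = 0
G(3) = mex{0,0} = 1
G(4) = mex{1,1} = 0
G(5) = mex{0,0,0} = 1
G(6) = mex{1,1,1,0} = 2
G(7) = mex{2,0,0,1} = 3
G(8) = mex{3,1,1,0} = 2
G(9) = mex{2,2,0,1} = 3
G(10) = mex{3,3,1,0} = 2
G(11) = mex{2,2,2,1} = 0
G(12) = mex{0,3,3,2} = 1
G(13) = mex{1,2,2,3} = 0
G(14) = mex{0,0,3,2} = 1
G(15) = mex{1,1,2,3} = 0
G(16) = mex{0,0,0,2} = 1
G(17) = mex{1,1,1,0} = 2
G(18) = mex{2,0,0,1} = 3
G_B(18) = 3.
Combined Grundy value = 0 ⊕ 3 = 3.

3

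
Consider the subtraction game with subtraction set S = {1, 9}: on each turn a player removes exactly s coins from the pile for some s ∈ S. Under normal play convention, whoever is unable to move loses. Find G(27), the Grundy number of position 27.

G(0) = 0
G(1) = mex{0} = 1
G(2) = mex{1} = 0
G(3) = mex{0} = 1
G(4) = mex{1} = 0
G(5) = mex{0} = 1
G(6) = mex{1} = 0
G(7) = mex{0} = 1
G(8) = mex{1} = 0
G(9) = mex{0,0} = 1
G(10) = mex{1,1} = 0
G(11) = mex{0,0} = 1
G(12) = mex{1,1} = 0
G(13) = mex{0,0} = 1
G(14) = mex{1,1} = 0
G(15) = mex{0,0} = 1
G(16) = mex{1,1} = 0
G(17) = mex{0,0} = 1
G(18) = mex{1,1} = 0
G(19) = mex{0,0} = 1
G(20) = mex{1,1} = 0
G(21) = mex{0,0} = 1
G(22) = mex{1,1} = 0
G(23) = mex{0,0} = 1
G(24) = mex{1,1} = 0
G(25) = mex{0,0} = 1
G(26) = mex{1,1} = 0
G(27) = mex{0,0} = 1

1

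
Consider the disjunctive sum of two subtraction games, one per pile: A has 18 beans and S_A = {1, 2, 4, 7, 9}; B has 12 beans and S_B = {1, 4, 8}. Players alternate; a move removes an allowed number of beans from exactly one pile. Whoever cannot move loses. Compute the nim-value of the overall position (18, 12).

1

Pile A, S = {1, 2, 4, 7, 9}:
G(0) = 0
G(1) = mex{0} = 1
G(2) = mex{1,0} = 2
G(3) = mex{2,1} = 0
G(4) = mex{0,2,0} = 1
G(5) = mex{1,0,1} = 2
G(6) = mex{2,1,2} = 0
G(7) = mex{0,2,0,0} = 1
G(8) = mex{1,0,1,1} = 2
G(9) = mex{2,1,2,2,0} = 3
G(10) = mex{3,2,0,0,1} = 4
G(11) = mex{4,3,1,1,2} = 0
G(12) = mex{0,4,2,2,0} = 1
G(13) = mex{1,0,3,0,1} = 2
G(14) = mex{2,1,4,1,2} = 0
G(15) = mex{0,2,0,2,0} = 1
G(16) = mex{1,0,1,3,1} = 2
G(17) = mex{2,1,2,4,2} = 0
G(18) = mex{0,2,0,0,3} = 1
G_A(18) = 1.
Pile B, S = {1, 4, 8}:
n :  0  1  2  3  4  5  6  7  8  9 10 11 12
G :  0  1  0  1  2  0  1  0  1  2  3  2  0
G_B(12) = 0.
Combined Grundy value = 1 ⊕ 0 = 1.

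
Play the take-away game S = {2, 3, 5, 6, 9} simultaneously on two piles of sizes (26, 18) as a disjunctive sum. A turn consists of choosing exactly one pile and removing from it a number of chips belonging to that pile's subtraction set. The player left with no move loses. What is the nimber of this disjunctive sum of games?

All piles use S = {2, 3, 5, 6, 9}:
n :  0  1  2  3  4  5  6  7  8  9 10 11 12 13 14 15 16 17 18 19 20 21 22 23 24 25 26
G :  0  0  1  1  2  2  3  3  0  4  1  5  0  4  1  2  0  3  1  2  0  3  1  2  0  3  1
Pile A: G(26) = 1.
Pile B: G(18) = 1.
Combined Grundy value = 1 ⊕ 1 = 0.

0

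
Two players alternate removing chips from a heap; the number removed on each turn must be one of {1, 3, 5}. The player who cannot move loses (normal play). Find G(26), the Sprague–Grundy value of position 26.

G(0) = 0
G(1) = mex{0} = 1
G(2) = mex{1} = 0
G(3) = mex{0,0} = 1
G(4) = mex{1,1} = 0
G(5) = mex{0,0,0} = 1
G(6) = mex{1,1,1} = 0
G(7) = mex{0,0,0} = 1
G(8) = mex{1,1,1} = 0
G(9) = mex{0,0,0} = 1
G(10) = mex{1,1,1} = 0
G(11) = mex{0,0,0} = 1
G(12) = mex{1,1,1} = 0
G(13) = mex{0,0,0} = 1
G(14) = mex{1,1,1} = 0
G(15) = mex{0,0,0} = 1
G(16) = mex{1,1,1} = 0
G(17) = mex{0,0,0} = 1
G(18) = mex{1,1,1} = 0
G(19) = mex{0,0,0} = 1
G(20) = mex{1,1,1} = 0
G(21) = mex{0,0,0} = 1
G(22) = mex{1,1,1} = 0
G(23) = mex{0,0,0} = 1
G(24) = mex{1,1,1} = 0
G(25) = mex{0,0,0} = 1
G(26) = mex{1,1,1} = 0

0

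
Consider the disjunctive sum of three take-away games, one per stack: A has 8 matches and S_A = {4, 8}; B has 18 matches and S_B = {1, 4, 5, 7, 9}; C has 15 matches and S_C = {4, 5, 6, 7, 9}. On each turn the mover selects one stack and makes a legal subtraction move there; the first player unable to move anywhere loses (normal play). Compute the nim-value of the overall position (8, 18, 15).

2

Stack A, S = {4, 8}:
n : 0 1 2 3 4 5 6 7 8
G : 0 0 0 0 1 1 1 1 2
G_A(8) = 2.
Stack B, S = {1, 4, 5, 7, 9}:
G(0) = 0
G(1) = mex{0} = 1
G(2) = mex{1} = 0
G(3) = mex{0} = 1
G(4) = mex{1,0} = 2
G(5) = mex{2,1,0} = 3
G(6) = mex{3,0,1} = 2
G(7) = mex{2,1,0,0} = 3
G(8) = mex{3,2,1,1} = 0
G(9) = mex{0,3,2,0,0} = 1
G(10) = mex{1,2,3,1,1} = 0
G(11) = mex{0,3,2,2,0} = 1
G(12) = mex{1,0,3,3,1} = 2
G(13) = mex{2,1,0,2,2} = 3
G(14) = mex{3,0,1,3,3} = 2
G(15) = mex{2,1,0,0,2} = 3
G(16) = mex{3,2,1,1,3} = 0
G(17) = mex{0,3,2,0,0} = 1
G(18) = mex{1,2,3,1,1} = 0
G_B(18) = 0.
Stack C, S = {4, 5, 6, 7, 9}:
G(0) = 0
G(1) = mex{} = 0
G(2) = mex{} = 0
G(3) = mex{} = 0
G(4) = mex{0} = 1
G(5) = mex{0,0} = 1
G(6) = mex{0,0,0} = 1
G(7) = mex{0,0,0,0} = 1
G(8) = mex{1,0,0,0} = 2
G(9) = mex{1,1,0,0,0} = 2
G(10) = mex{1,1,1,0,0} = 2
G(11) = mex{1,1,1,1,0} = 2
G(12) = mex{2,1,1,1,0} = 3
G(13) = mex{2,2,1,1,1} = 0
G(14) = mex{2,2,2,1,1} = 0
G(15) = mex{2,2,2,2,1} = 0
G_C(15) = 0.
Combined Grundy value = 2 ⊕ 0 ⊕ 0 = 2.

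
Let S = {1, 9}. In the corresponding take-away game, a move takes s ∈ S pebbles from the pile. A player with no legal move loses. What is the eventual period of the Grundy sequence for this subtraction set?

2

n :  0  1  2  3  4  5  6  7  8  9 10 11 12 13 14
G :  0  1  0  1  0  1  0  1  0  1  0  1  0  1  0
G(n+2) = G(n) holds for n = 0,…,8 (a full window of length max(S) = 9), so the sequence is purely periodic with period 2.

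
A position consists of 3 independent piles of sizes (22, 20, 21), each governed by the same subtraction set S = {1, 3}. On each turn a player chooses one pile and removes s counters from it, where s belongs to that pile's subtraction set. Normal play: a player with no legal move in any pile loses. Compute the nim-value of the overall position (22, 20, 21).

All piles use S = {1, 3}:
G(0) = 0
G(1) = mex{0} = 1
G(2) = mex{1} = 0
G(3) = mex{0,0} = 1
G(4) = mex{1,1} = 0
G(5) = mex{0,0} = 1
G(6) = mex{1,1} = 0
G(7) = mex{0,0} = 1
G(8) = mex{1,1} = 0
G(9) = mex{0,0} = 1
G(10) = mex{1,1} = 0
G(11) = mex{0,0} = 1
G(12) = mex{1,1} = 0
G(13) = mex{0,0} = 1
G(14) = mex{1,1} = 0
G(15) = mex{0,0} = 1
G(16) = mex{1,1} = 0
G(17) = mex{0,0} = 1
G(18) = mex{1,1} = 0
G(19) = mex{0,0} = 1
G(20) = mex{1,1} = 0
G(21) = mex{0,0} = 1
G(22) = mex{1,1} = 0
Pile A: G(22) = 0.
Pile B: G(20) = 0.
Pile C: G(21) = 1.
Combined Grundy value = 0 ⊕ 0 ⊕ 1 = 1.

1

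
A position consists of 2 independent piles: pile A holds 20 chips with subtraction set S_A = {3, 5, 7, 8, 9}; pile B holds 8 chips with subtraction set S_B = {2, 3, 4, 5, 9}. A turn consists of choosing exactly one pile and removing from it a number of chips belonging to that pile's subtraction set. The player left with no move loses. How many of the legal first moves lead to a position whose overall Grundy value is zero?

4

Pile A, S = {3, 5, 7, 8, 9}:
G(0) = 0
G(1) = mex{} = 0
G(2) = mex{} = 0
G(3) = mex{0} = 1
G(4) = mex{0} = 1
G(5) = mex{0,0} = 1
G(6) = mex{1,0} = 2
G(7) = mex{1,0,0} = 2
G(8) = mex{1,1,0,0} = 2
G(9) = mex{2,1,0,0,0} = 3
G(10) = mex{2,1,1,0,0} = 3
G(11) = mex{2,2,1,1,0} = 3
G(12) = mex{3,2,1,1,1} = 0
G(13) = mex{3,2,2,1,1} = 0
G(14) = mex{3,3,2,2,1} = 0
G(15) = mex{0,3,2,2,2} = 1
G(16) = mex{0,3,3,2,2} = 1
G(17) = mex{0,0,3,3,2} = 1
G(18) = mex{1,0,3,3,3} = 2
G(19) = mex{1,0,0,3,3} = 2
G(20) = mex{1,1,0,0,3} = 2
G_A(20) = 2.
Pile B, S = {2, 3, 4, 5, 9}:
n : 0 1 2 3 4 5 6 7 8
G : 0 0 1 1 2 2 3 0 0
G_B(8) = 0.
Combined Grundy value = 2 ⊕ 0 = 2.
A winning move leaves total XOR = 0, i.e. changes one component's Grundy value g to g ⊕ X where X is the current total.
Pile A: need g' = 2⊕2 = 0. Options: 20−3→G=1, 20−5→G=1, 20−7→G=0, 20−8→G=0, 20−9→G=3. Hits: 2.
Pile B: need g' = 0⊕2 = 2. Options: 8−2→G=3, 8−3→G=2, 8−4→G=2, 8−5→G=1. Hits: 2.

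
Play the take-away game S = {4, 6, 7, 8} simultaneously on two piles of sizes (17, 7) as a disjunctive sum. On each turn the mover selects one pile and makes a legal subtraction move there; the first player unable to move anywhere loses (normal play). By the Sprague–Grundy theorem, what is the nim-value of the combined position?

All piles use S = {4, 6, 7, 8}:
n :  0  1  2  3  4  5  6  7  8  9 10 11 12 13 14 15 16 17
G :  0  0  0  0  1  1  1  1  2  2  2  2  0  0  0  0  1  1
Pile A: G(17) = 1.
Pile B: G(7) = 1.
Combined Grundy value = 1 ⊕ 1 = 0.

0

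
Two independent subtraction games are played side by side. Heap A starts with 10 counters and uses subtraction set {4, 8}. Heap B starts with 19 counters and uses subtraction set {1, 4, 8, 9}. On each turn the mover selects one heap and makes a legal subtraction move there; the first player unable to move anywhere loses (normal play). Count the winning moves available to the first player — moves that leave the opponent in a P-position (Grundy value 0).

Heap A, S = {4, 8}:
n :  0  1  2  3  4  5  6  7  8  9 10
G :  0  0  0  0  1  1  1  1  2  2  2
G_A(10) = 2.
Heap B, S = {1, 4, 8, 9}:
G(0) = 0
G(1) = mex{0} = 1
G(2) = mex{1} = 0
G(3) = mex{0} = 1
G(4) = mex{1,0} = 2
G(5) = mex{2,1} = 0
G(6) = mex{0,0} = 1
G(7) = mex{1,1} = 0
G(8) = mex{0,2,0} = 1
G(9) = mex{1,0,1,0} = 2
G(10) = mex{2,1,0,1} = 3
G(11) = mex{3,0,1,0} = 2
G(12) = mex{2,1,2,1} = 0
G(13) = mex{0,2,0,2} = 1
G(14) = mex{1,3,1,0} = 2
G(15) = mex{2,2,0,1} = 3
G(16) = mex{3,0,1,0} = 2
G(17) = mex{2,1,2,1} = 0
G(18) = mex{0,2,3,2} = 1
G(19) = mex{1,3,2,3} = 0
G_B(19) = 0.
Combined Grundy value = 2 ⊕ 0 = 2.
A winning move leaves total XOR = 0, i.e. changes one component's Grundy value g to g ⊕ X where X is the current total.
Heap A: need g' = 2⊕2 = 0. Options: 10−4→G=1, 10−8→G=0. Hits: 1.
Heap B: need g' = 0⊕2 = 2. Options: 19−1→G=1, 19−4→G=3, 19−8→G=2, 19−9→G=3. Hits: 1.

2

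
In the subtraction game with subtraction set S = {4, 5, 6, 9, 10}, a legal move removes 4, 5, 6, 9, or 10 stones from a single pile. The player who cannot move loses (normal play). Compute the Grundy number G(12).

3

G(0) = 0
G(1) = mex{} = 0
G(2) = mex{} = 0
G(3) = mex{} = 0
G(4) = mex{0} = 1
G(5) = mex{0,0} = 1
G(6) = mex{0,0,0} = 1
G(7) = mex{0,0,0} = 1
G(8) = mex{1,0,0} = 2
G(9) = mex{1,1,0,0} = 2
G(10) = mex{1,1,1,0,0} = 2
G(11) = mex{1,1,1,0,0} = 2
G(12) = mex{2,1,1,0,0} = 3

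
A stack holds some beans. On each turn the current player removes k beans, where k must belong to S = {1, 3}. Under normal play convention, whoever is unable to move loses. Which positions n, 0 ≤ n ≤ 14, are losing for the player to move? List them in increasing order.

n :  0  1  2  3  4  5  6  7  8  9 10 11 12 13 14
G :  0  1  0  1  0  1  0  1  0  1  0  1  0  1  0
P-positions are exactly the n with G(n) = 0.

0, 2, 4, 6, 8, 10, 12, 14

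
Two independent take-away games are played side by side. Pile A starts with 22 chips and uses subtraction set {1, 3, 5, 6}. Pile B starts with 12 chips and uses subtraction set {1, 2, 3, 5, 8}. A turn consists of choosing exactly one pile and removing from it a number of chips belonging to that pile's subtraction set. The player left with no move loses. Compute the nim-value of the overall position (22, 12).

Pile A, S = {1, 3, 5, 6}:
n :  0  1  2  3  4  5  6  7  8  9 10 11 12 13 14 15 16 17 18 19 20 21 22
G :  0  1  0  1  0  1  2  3  2  3  2  0  1  0  1  0  1  2  3  2  3  2  0
G_A(22) = 0.
Pile B, S = {1, 2, 3, 5, 8}:
G(0) = 0
G(1) = mex{0} = 1
G(2) = mex{1,0} = 2
G(3) = mex{2,1,0} = 3
G(4) = mex{3,2,1} = 0
G(5) = mex{0,3,2,0} = 1
G(6) = mex{1,0,3,1} = 2
G(7) = mex{2,1,0,2} = 3
G(8) = mex{3,2,1,3,0} = 4
G(9) = mex{4,3,2,0,1} = 5
G(10) = mex{5,4,3,1,2} = 0
G(11) = mex{0,5,4,2,3} = 1
G(12) = mex{1,0,5,3,0} = 2
G_B(12) = 2.
Combined Grundy value = 0 ⊕ 2 = 2.

2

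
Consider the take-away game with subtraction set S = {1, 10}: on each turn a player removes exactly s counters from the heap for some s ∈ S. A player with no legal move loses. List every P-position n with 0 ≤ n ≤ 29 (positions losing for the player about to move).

0, 2, 4, 6, 8, 11, 13, 15, 17, 19, 22, 24, 26, 28

G(0) = 0
G(1) = mex{0} = 1
G(2) = mex{1} = 0
G(3) = mex{0} = 1
G(4) = mex{1} = 0
G(5) = mex{0} = 1
G(6) = mex{1} = 0
G(7) = mex{0} = 1
G(8) = mex{1} = 0
G(9) = mex{0} = 1
G(10) = mex{1,0} = 2
G(11) = mex{2,1} = 0
G(12) = mex{0,0} = 1
G(13) = mex{1,1} = 0
G(14) = mex{0,0} = 1
G(15) = mex{1,1} = 0
G(16) = mex{0,0} = 1
G(17) = mex{1,1} = 0
G(18) = mex{0,0} = 1
G(19) = mex{1,1} = 0
G(20) = mex{0,2} = 1
G(21) = mex{1,0} = 2
G(22) = mex{2,1} = 0
G(23) = mex{0,0} = 1
G(24) = mex{1,1} = 0
G(25) = mex{0,0} = 1
G(26) = mex{1,1} = 0
G(27) = mex{0,0} = 1
G(28) = mex{1,1} = 0
G(29) = mex{0,0} = 1
P-positions are exactly the n with G(n) = 0.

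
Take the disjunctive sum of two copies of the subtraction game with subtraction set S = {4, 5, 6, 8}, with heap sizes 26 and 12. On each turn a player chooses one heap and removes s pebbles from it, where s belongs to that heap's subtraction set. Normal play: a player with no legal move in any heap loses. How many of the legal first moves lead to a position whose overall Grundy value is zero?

0

All heaps use S = {4, 5, 6, 8}:
G(0) = 0
G(1) = mex{} = 0
G(2) = mex{} = 0
G(3) = mex{} = 0
G(4) = mex{0} = 1
G(5) = mex{0,0} = 1
G(6) = mex{0,0,0} = 1
G(7) = mex{0,0,0} = 1
G(8) = mex{1,0,0,0} = 2
G(9) = mex{1,1,0,0} = 2
G(10) = mex{1,1,1,0} = 2
G(11) = mex{1,1,1,0} = 2
G(12) = mex{2,1,1,1} = 0
G(13) = mex{2,2,1,1} = 0
G(14) = mex{2,2,2,1} = 0
G(15) = mex{2,2,2,1} = 0
G(16) = mex{0,2,2,2} = 1
G(17) = mex{0,0,2,2} = 1
G(18) = mex{0,0,0,2} = 1
G(19) = mex{0,0,0,2} = 1
G(20) = mex{1,0,0,0} = 2
G(21) = mex{1,1,0,0} = 2
G(22) = mex{1,1,1,0} = 2
G(23) = mex{1,1,1,0} = 2
G(24) = mex{2,1,1,1} = 0
G(25) = mex{2,2,1,1} = 0
G(26) = mex{2,2,2,1} = 0
Heap A: G(26) = 0.
Heap B: G(12) = 0.
Combined Grundy value = 0 ⊕ 0 = 0.
A winning move leaves total XOR = 0, i.e. changes one component's Grundy value g to g ⊕ X where X is the current total.
Heap A: target g' = 0⊕0 = 0, but every legal move changes the Grundy value (mex property), so 0 moves.
Heap B: target g' = 0⊕0 = 0, but every legal move changes the Grundy value (mex property), so 0 moves.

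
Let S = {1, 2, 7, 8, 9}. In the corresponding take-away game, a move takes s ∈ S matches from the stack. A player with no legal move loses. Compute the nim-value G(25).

n :  0  1  2  3  4  5  6  7  8  9 10 11 12 13 14 15 16 17 18 19 20 21 22 23 24 25
G :  0  1  2  0  1  2  0  1  2  3  4  5  3  4  5  3  0  1  2  0  1  2  0  1  2  3

3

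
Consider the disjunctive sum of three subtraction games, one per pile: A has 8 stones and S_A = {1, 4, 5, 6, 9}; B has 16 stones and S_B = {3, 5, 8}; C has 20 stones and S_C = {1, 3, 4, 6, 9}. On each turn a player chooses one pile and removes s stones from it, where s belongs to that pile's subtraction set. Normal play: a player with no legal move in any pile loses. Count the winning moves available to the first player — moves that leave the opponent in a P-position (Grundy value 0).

1

Pile A, S = {1, 4, 5, 6, 9}:
n : 0 1 2 3 4 5 6 7 8
G : 0 1 0 1 2 3 2 3 4
G_A(8) = 4.
Pile B, S = {3, 5, 8}:
n :  0  1  2  3  4  5  6  7  8  9 10 11 12 13 14 15 16
G :  0  0  0  1  1  1  2  2  2  3  3  0  0  0  1  1  1
G_B(16) = 1.
Pile C, S = {1, 3, 4, 6, 9}:
n :  0  1  2  3  4  5  6  7  8  9 10 11 12 13 14 15 16 17 18 19 20
G :  0  1  0  1  2  3  2  0  1  4  3  2  0  1  0  1  2  3  2  0  1
G_C(20) = 1.
Combined Grundy value = 4 ⊕ 1 ⊕ 1 = 4.
A winning move leaves total XOR = 0, i.e. changes one component's Grundy value g to g ⊕ X where X is the current total.
Pile A: need g' = 4⊕4 = 0. Options: 8−1→G=3, 8−4→G=2, 8−5→G=1, 8−6→G=0. Hits: 1.
Pile B: need g' = 1⊕4 = 5. Options: 16−3→G=0, 16−5→G=0, 16−8→G=2. Hits: 0.
Pile C: need g' = 1⊕4 = 5. Options: 20−1→G=0, 20−3→G=3, 20−4→G=2, 20−6→G=0, 20−9→G=2. Hits: 0.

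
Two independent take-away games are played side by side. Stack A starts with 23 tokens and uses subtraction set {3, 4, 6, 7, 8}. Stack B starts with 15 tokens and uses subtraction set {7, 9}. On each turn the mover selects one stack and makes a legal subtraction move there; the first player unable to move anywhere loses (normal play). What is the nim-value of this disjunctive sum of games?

Stack A, S = {3, 4, 6, 7, 8}:
G(0) = 0
G(1) = mex{} = 0
G(2) = mex{} = 0
G(3) = mex{0} = 1
G(4) = mex{0,0} = 1
G(5) = mex{0,0} = 1
G(6) = mex{1,0,0} = 2
G(7) = mex{1,1,0,0} = 2
G(8) = mex{1,1,0,0,0} = 2
G(9) = mex{2,1,1,0,0} = 3
G(10) = mex{2,2,1,1,0} = 3
G(11) = mex{2,2,1,1,1} = 0
G(12) = mex{3,2,2,1,1} = 0
G(13) = mex{3,3,2,2,1} = 0
G(14) = mex{0,3,2,2,2} = 1
G(15) = mex{0,0,3,2,2} = 1
G(16) = mex{0,0,3,3,2} = 1
G(17) = mex{1,0,0,3,3} = 2
G(18) = mex{1,1,0,0,3} = 2
G(19) = mex{1,1,0,0,0} = 2
G(20) = mex{2,1,1,0,0} = 3
G(21) = mex{2,2,1,1,0} = 3
G(22) = mex{2,2,1,1,1} = 0
G(23) = mex{3,2,2,1,1} = 0
G_A(23) = 0.
Stack B, S = {7, 9}:
G(0) = 0
G(1) = mex{} = 0
G(2) = mex{} = 0
G(3) = mex{} = 0
G(4) = mex{} = 0
G(5) = mex{} = 0
G(6) = mex{} = 0
G(7) = mex{0} = 1
G(8) = mex{0} = 1
G(9) = mex{0,0} = 1
G(10) = mex{0,0} = 1
G(11) = mex{0,0} = 1
G(12) = mex{0,0} = 1
G(13) = mex{0,0} = 1
G(14) = mex{1,0} = 2
G(15) = mex{1,0} = 2
G_B(15) = 2.
Combined Grundy value = 0 ⊕ 2 = 2.

2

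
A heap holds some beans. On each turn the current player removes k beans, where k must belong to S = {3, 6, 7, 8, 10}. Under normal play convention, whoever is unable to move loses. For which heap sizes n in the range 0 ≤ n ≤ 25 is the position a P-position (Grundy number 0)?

n :  0  1  2  3  4  5  6  7  8  9 10 11 12 13 14 15 16 17 18 19 20 21 22 23 24 25
G :  0  0  0  1  1  1  2  2  2  3  3  3  4  0  0  0  1  1  1  2  2  2  3  3  3  4
P-positions are exactly the n with G(n) = 0.

0, 1, 2, 13, 14, 15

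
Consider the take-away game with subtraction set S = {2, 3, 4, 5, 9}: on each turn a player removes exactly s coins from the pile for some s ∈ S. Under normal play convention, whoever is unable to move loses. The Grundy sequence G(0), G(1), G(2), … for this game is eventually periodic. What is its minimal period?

G(0) = 0
G(1) = mex{} = 0
G(2) = mex{0} = 1
G(3) = mex{0,0} = 1
G(4) = mex{1,0,0} = 2
G(5) = mex{1,1,0,0} = 2
G(6) = mex{2,1,1,0} = 3
G(7) = mex{2,2,1,1} = 0
G(8) = mex{3,2,2,1} = 0
G(9) = mex{0,3,2,2,0} = 1
G(10) = mex{0,0,3,2,0} = 1
G(11) = mex{1,0,0,3,1} = 2
G(12) = mex{1,1,0,0,1} = 2
G(13) = mex{2,1,1,0,2} = 3
G(14) = mex{2,2,1,1,2} = 0
G(15) = mex{3,2,2,1,3} = 0
G(16) = mex{0,3,2,2,0} = 1
G(17) = mex{0,0,3,2,0} = 1
G(n+7) = G(n) holds for n = 0,…,8 (a full window of length max(S) = 9), so the sequence is purely periodic with period 7.

7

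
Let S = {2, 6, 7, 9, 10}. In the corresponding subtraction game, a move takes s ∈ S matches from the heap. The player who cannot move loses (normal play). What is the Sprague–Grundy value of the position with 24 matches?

n :  0  1  2  3  4  5  6  7  8  9 10 11 12 13 14 15 16 17 18 19 20 21 22 23 24
G :  0  0  1  1  0  0  1  1  2  2  3  3  2  2  3  3  0  0  1  1  0  0  1  1  2

2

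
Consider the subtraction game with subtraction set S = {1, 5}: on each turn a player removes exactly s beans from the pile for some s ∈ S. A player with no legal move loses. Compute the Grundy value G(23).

n :  0  1  2  3  4  5  6  7  8  9 10 11 12 13 14 15 16 17 18 19 20 21 22 23
G :  0  1  0  1  0  1  0  1  0  1  0  1  0  1  0  1  0  1  0  1  0  1  0  1

1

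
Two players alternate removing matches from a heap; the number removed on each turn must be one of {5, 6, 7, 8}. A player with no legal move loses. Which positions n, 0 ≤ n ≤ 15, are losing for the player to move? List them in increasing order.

G(0) = 0
G(1) = mex{} = 0
G(2) = mex{} = 0
G(3) = mex{} = 0
G(4) = mex{} = 0
G(5) = mex{0} = 1
G(6) = mex{0,0} = 1
G(7) = mex{0,0,0} = 1
G(8) = mex{0,0,0,0} = 1
G(9) = mex{0,0,0,0} = 1
G(10) = mex{1,0,0,0} = 2
G(11) = mex{1,1,0,0} = 2
G(12) = mex{1,1,1,0} = 2
G(13) = mex{1,1,1,1} = 0
G(14) = mex{1,1,1,1} = 0
G(15) = mex{2,1,1,1} = 0
P-positions are exactly the n with G(n) = 0.

0, 1, 2, 3, 4, 13, 14, 15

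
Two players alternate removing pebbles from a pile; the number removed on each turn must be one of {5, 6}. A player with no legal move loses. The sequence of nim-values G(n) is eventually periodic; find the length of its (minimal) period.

n :  0  1  2  3  4  5  6  7  8  9 10 11 12 13 14 15 16 17 18 19 20 21 22 23
G :  0  0  0  0  0  1  1  1  1  1  2  0  0  0  0  0  1  1  1  1  1  2  0  0
G(n+11) = G(n) holds for n = 0,…,5 (a full window of length max(S) = 6), so the sequence is purely periodic with period 11.

11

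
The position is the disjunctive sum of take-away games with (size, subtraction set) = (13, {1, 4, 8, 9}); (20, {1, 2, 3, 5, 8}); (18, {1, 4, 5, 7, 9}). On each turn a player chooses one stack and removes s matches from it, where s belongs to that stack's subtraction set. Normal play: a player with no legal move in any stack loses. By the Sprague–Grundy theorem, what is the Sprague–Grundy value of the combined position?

Stack A, S = {1, 4, 8, 9}:
G(0) = 0
G(1) = mex{0} = 1
G(2) = mex{1} = 0
G(3) = mex{0} = 1
G(4) = mex{1,0} = 2
G(5) = mex{2,1} = 0
G(6) = mex{0,0} = 1
G(7) = mex{1,1} = 0
G(8) = mex{0,2,0} = 1
G(9) = mex{1,0,1,0} = 2
G(10) = mex{2,1,0,1} = 3
G(11) = mex{3,0,1,0} = 2
G(12) = mex{2,1,2,1} = 0
G(13) = mex{0,2,0,2} = 1
G_A(13) = 1.
Stack B, S = {1, 2, 3, 5, 8}:
G(0) = 0
G(1) = mex{0} = 1
G(2) = mex{1,0} = 2
G(3) = mex{2,1,0} = 3
G(4) = mex{3,2,1} = 0
G(5) = mex{0,3,2,0} = 1
G(6) = mex{1,0,3,1} = 2
G(7) = mex{2,1,0,2} = 3
G(8) = mex{3,2,1,3,0} = 4
G(9) = mex{4,3,2,0,1} = 5
G(10) = mex{5,4,3,1,2} = 0
G(11) = mex{0,5,4,2,3} = 1
G(12) = mex{1,0,5,3,0} = 2
G(13) = mex{2,1,0,4,1} = 3
G(14) = mex{3,2,1,5,2} = 0
G(15) = mex{0,3,2,0,3} = 1
G(16) = mex{1,0,3,1,4} = 2
G(17) = mex{2,1,0,2,5} = 3
G(18) = mex{3,2,1,3,0} = 4
G(19) = mex{4,3,2,0,1} = 5
G(20) = mex{5,4,3,1,2} = 0
G_B(20) = 0.
Stack C, S = {1, 4, 5, 7, 9}:
G(0) = 0
G(1) = mex{0} = 1
G(2) = mex{1} = 0
G(3) = mex{0} = 1
G(4) = mex{1,0} = 2
G(5) = mex{2,1,0} = 3
G(6) = mex{3,0,1} = 2
G(7) = mex{2,1,0,0} = 3
G(8) = mex{3,2,1,1} = 0
G(9) = mex{0,3,2,0,0} = 1
G(10) = mex{1,2,3,1,1} = 0
G(11) = mex{0,3,2,2,0} = 1
G(12) = mex{1,0,3,3,1} = 2
G(13) = mex{2,1,0,2,2} = 3
G(14) = mex{3,0,1,3,3} = 2
G(15) = mex{2,1,0,0,2} = 3
G(16) = mex{3,2,1,1,3} = 0
G(17) = mex{0,3,2,0,0} = 1
G(18) = mex{1,2,3,1,1} = 0
G_C(18) = 0.
Combined Grundy value = 1 ⊕ 0 ⊕ 0 = 1.

1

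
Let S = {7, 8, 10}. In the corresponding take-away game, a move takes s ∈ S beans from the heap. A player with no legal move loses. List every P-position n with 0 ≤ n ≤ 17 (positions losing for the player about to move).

G(0) = 0
G(1) = mex{} = 0
G(2) = mex{} = 0
G(3) = mex{} = 0
G(4) = mex{} = 0
G(5) = mex{} = 0
G(6) = mex{} = 0
G(7) = mex{0} = 1
G(8) = mex{0,0} = 1
G(9) = mex{0,0} = 1
G(10) = mex{0,0,0} = 1
G(11) = mex{0,0,0} = 1
G(12) = mex{0,0,0} = 1
G(13) = mex{0,0,0} = 1
G(14) = mex{1,0,0} = 2
G(15) = mex{1,1,0} = 2
G(16) = mex{1,1,0} = 2
G(17) = mex{1,1,1} = 0
P-positions are exactly the n with G(n) = 0.

0, 1, 2, 3, 4, 5, 6, 17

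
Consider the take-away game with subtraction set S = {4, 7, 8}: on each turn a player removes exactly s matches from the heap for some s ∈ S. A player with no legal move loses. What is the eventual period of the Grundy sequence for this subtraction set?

12

G(0) = 0
G(1) = mex{} = 0
G(2) = mex{} = 0
G(3) = mex{} = 0
G(4) = mex{0} = 1
G(5) = mex{0} = 1
G(6) = mex{0} = 1
G(7) = mex{0,0} = 1
G(8) = mex{1,0,0} = 2
G(9) = mex{1,0,0} = 2
G(10) = mex{1,0,0} = 2
G(11) = mex{1,1,0} = 2
G(12) = mex{2,1,1} = 0
G(13) = mex{2,1,1} = 0
G(14) = mex{2,1,1} = 0
G(15) = mex{2,2,1} = 0
G(16) = mex{0,2,2} = 1
G(17) = mex{0,2,2} = 1
G(18) = mex{0,2,2} = 1
G(19) = mex{0,0,2} = 1
G(20) = mex{1,0,0} = 2
G(21) = mex{1,0,0} = 2
G(22) = mex{1,0,0} = 2
G(23) = mex{1,1,0} = 2
G(24) = mex{2,1,1} = 0
G(25) = mex{2,1,1} = 0
G(n+12) = G(n) holds for n = 0,…,7 (a full window of length max(S) = 8), so the sequence is purely periodic with period 12.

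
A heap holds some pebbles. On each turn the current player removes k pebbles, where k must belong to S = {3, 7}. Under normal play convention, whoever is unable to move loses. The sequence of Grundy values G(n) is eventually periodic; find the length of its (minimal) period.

G(0) = 0
G(1) = mex{} = 0
G(2) = mex{} = 0
G(3) = mex{0} = 1
G(4) = mex{0} = 1
G(5) = mex{0} = 1
G(6) = mex{1} = 0
G(7) = mex{1,0} = 2
G(8) = mex{1,0} = 2
G(9) = mex{0,0} = 1
G(10) = mex{2,1} = 0
G(11) = mex{2,1} = 0
G(12) = mex{1,1} = 0
G(13) = mex{0,0} = 1
G(14) = mex{0,2} = 1
G(15) = mex{0,2} = 1
G(16) = mex{1,1} = 0
G(17) = mex{1,0} = 2
G(18) = mex{1,0} = 2
G(19) = mex{0,0} = 1
G(20) = mex{2,1} = 0
G(21) = mex{2,1} = 0
G(n+10) = G(n) holds for n = 0,…,6 (a full window of length max(S) = 7), so the sequence is purely periodic with period 10.

10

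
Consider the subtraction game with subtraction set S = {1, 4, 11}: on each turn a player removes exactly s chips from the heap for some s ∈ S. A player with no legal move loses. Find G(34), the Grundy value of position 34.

n :  0  1  2  3  4  5  6  7  8  9 10 11 12 13 14 15 16 17 18 19 20 21 22 23 24 25 26 27 28 29 30 31 32 33 34
G :  0  1  0  1  2  0  1  0  1  2  0  1  0  1  2  0  1  0  1  2  0  1  0  1  2  0  1  0  1  2  0  1  0  1  2

2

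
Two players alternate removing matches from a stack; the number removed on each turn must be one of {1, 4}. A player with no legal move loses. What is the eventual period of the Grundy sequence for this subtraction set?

5

G(0) = 0
G(1) = mex{0} = 1
G(2) = mex{1} = 0
G(3) = mex{0} = 1
G(4) = mex{1,0} = 2
G(5) = mex{2,1} = 0
G(6) = mex{0,0} = 1
G(7) = mex{1,1} = 0
G(8) = mex{0,2} = 1
G(9) = mex{1,0} = 2
G(10) = mex{2,1} = 0
G(11) = mex{0,0} = 1
G(12) = mex{1,1} = 0
G(13) = mex{0,2} = 1
G(14) = mex{1,0} = 2
G(n+5) = G(n) holds for n = 0,…,3 (a full window of length max(S) = 4), so the sequence is purely periodic with period 5.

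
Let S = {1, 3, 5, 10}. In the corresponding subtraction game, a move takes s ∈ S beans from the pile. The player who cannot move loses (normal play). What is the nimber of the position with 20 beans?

G(0) = 0
G(1) = mex{0} = 1
G(2) = mex{1} = 0
G(3) = mex{0,0} = 1
G(4) = mex{1,1} = 0
G(5) = mex{0,0,0} = 1
G(6) = mex{1,1,1} = 0
G(7) = mex{0,0,0} = 1
G(8) = mex{1,1,1} = 0
G(9) = mex{0,0,0} = 1
G(10) = mex{1,1,1,0} = 2
G(11) = mex{2,0,0,1} = 3
G(12) = mex{3,1,1,0} = 2
G(13) = mex{2,2,0,1} = 3
G(14) = mex{3,3,1,0} = 2
G(15) = mex{2,2,2,1} = 0
G(16) = mex{0,3,3,0} = 1
G(17) = mex{1,2,2,1} = 0
G(18) = mex{0,0,3,0} = 1
G(19) = mex{1,1,2,1} = 0
G(20) = mex{0,0,0,2} = 1

1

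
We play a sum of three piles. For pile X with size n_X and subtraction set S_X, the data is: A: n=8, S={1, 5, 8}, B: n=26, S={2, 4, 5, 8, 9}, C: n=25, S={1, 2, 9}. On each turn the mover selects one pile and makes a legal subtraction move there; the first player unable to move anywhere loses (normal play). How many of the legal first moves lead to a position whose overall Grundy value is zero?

0

Pile A, S = {1, 5, 8}:
n : 0 1 2 3 4 5 6 7 8
G : 0 1 0 1 0 1 0 1 2
G_A(8) = 2.
Pile B, S = {2, 4, 5, 8, 9}:
G(0) = 0
G(1) = mex{} = 0
G(2) = mex{0} = 1
G(3) = mex{0} = 1
G(4) = mex{1,0} = 2
G(5) = mex{1,0,0} = 2
G(6) = mex{2,1,0} = 3
G(7) = mex{2,1,1} = 0
G(8) = mex{3,2,1,0} = 4
G(9) = mex{0,2,2,0,0} = 1
G(10) = mex{4,3,2,1,0} = 5
G(11) = mex{1,0,3,1,1} = 2
G(12) = mex{5,4,0,2,1} = 3
G(13) = mex{2,1,4,2,2} = 0
G(14) = mex{3,5,1,3,2} = 0
G(15) = mex{0,2,5,0,3} = 1
G(16) = mex{0,3,2,4,0} = 1
G(17) = mex{1,0,3,1,4} = 2
G(18) = mex{1,0,0,5,1} = 2
G(19) = mex{2,1,0,2,5} = 3
G(20) = mex{2,1,1,3,2} = 0
G(21) = mex{3,2,1,0,3} = 4
G(22) = mex{0,2,2,0,0} = 1
G(23) = mex{4,3,2,1,0} = 5
G(24) = mex{1,0,3,1,1} = 2
G(25) = mex{5,4,0,2,1} = 3
G(26) = mex{2,1,4,2,2} = 0
G_B(26) = 0.
Pile C, S = {1, 2, 9}:
n :  0  1  2  3  4  5  6  7  8  9 10 11 12 13 14 15 16 17 18 19 20 21 22 23 24 25
G :  0  1  2  0  1  2  0  1  2  3  0  1  2  0  1  2  0  1  2  3  0  1  2  0  1  2
G_C(25) = 2.
Combined Grundy value = 2 ⊕ 0 ⊕ 2 = 0.
A winning move leaves total XOR = 0, i.e. changes one component's Grundy value g to g ⊕ X where X is the current total.
Pile A: target g' = 2⊕0 = 2, but every legal move changes the Grundy value (mex property), so 0 moves.
Pile B: target g' = 0⊕0 = 0, but every legal move changes the Grundy value (mex property), so 0 moves.
Pile C: target g' = 2⊕0 = 2, but every legal move changes the Grundy value (mex property), so 0 moves.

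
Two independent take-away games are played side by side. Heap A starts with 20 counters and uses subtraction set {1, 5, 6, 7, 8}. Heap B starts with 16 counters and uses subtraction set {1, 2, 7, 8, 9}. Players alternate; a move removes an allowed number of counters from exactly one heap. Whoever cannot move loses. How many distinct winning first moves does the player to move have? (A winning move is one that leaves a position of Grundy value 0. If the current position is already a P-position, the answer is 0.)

4

Heap A, S = {1, 5, 6, 7, 8}:
n :  0  1  2  3  4  5  6  7  8  9 10 11 12 13 14 15 16 17 18 19 20
G :  0  1  0  1  0  1  2  3  2  3  2  3  4  0  1  0  1  0  1  2  3
G_A(20) = 3.
Heap B, S = {1, 2, 7, 8, 9}:
G(0) = 0
G(1) = mex{0} = 1
G(2) = mex{1,0} = 2
G(3) = mex{2,1} = 0
G(4) = mex{0,2} = 1
G(5) = mex{1,0} = 2
G(6) = mex{2,1} = 0
G(7) = mex{0,2,0} = 1
G(8) = mex{1,0,1,0} = 2
G(9) = mex{2,1,2,1,0} = 3
G(10) = mex{3,2,0,2,1} = 4
G(11) = mex{4,3,1,0,2} = 5
G(12) = mex{5,4,2,1,0} = 3
G(13) = mex{3,5,0,2,1} = 4
G(14) = mex{4,3,1,0,2} = 5
G(15) = mex{5,4,2,1,0} = 3
G(16) = mex{3,5,3,2,1} = 0
G_B(16) = 0.
Combined Grundy value = 3 ⊕ 0 = 3.
A winning move leaves total XOR = 0, i.e. changes one component's Grundy value g to g ⊕ X where X is the current total.
Heap A: need g' = 3⊕3 = 0. Options: 20−1→G=2, 20−5→G=0, 20−6→G=1, 20−7→G=0, 20−8→G=4. Hits: 2.
Heap B: need g' = 0⊕3 = 3. Options: 16−1→G=3, 16−2→G=5, 16−7→G=3, 16−8→G=2, 16−9→G=1. Hits: 2.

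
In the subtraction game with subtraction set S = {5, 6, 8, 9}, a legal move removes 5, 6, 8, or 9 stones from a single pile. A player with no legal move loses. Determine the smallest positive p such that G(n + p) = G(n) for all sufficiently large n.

14

n :  0  1  2  3  4  5  6  7  8  9 10 11 12 13 14 15 16 17 18 19 20 21 22 23 24 25 26 27 28 29
G :  0  0  0  0  0  1  1  1  1  1  2  2  2  2  0  0  0  0  0  1  1  1  1  1  2  2  2  2  0  0
G(n+14) = G(n) holds for n = 0,…,8 (a full window of length max(S) = 9), so the sequence is purely periodic with period 14.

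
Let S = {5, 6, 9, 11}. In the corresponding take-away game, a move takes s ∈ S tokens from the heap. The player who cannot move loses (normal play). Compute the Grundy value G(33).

0

G(0) = 0
G(1) = mex{} = 0
G(2) = mex{} = 0
G(3) = mex{} = 0
G(4) = mex{} = 0
G(5) = mex{0} = 1
G(6) = mex{0,0} = 1
G(7) = mex{0,0} = 1
G(8) = mex{0,0} = 1
G(9) = mex{0,0,0} = 1
G(10) = mex{1,0,0} = 2
G(11) = mex{1,1,0,0} = 2
G(12) = mex{1,1,0,0} = 2
G(13) = mex{1,1,0,0} = 2
G(14) = mex{1,1,1,0} = 2
G(15) = mex{2,1,1,0} = 3
G(16) = mex{2,2,1,1} = 0
G(17) = mex{2,2,1,1} = 0
G(18) = mex{2,2,1,1} = 0
G(19) = mex{2,2,2,1} = 0
G(20) = mex{3,2,2,1} = 0
G(21) = mex{0,3,2,2} = 1
G(22) = mex{0,0,2,2} = 1
G(23) = mex{0,0,2,2} = 1
G(24) = mex{0,0,3,2} = 1
G(25) = mex{0,0,0,2} = 1
G(26) = mex{1,0,0,3} = 2
G(27) = mex{1,1,0,0} = 2
G(28) = mex{1,1,0,0} = 2
G(29) = mex{1,1,0,0} = 2
G(30) = mex{1,1,1,0} = 2
G(31) = mex{2,1,1,0} = 3
G(32) = mex{2,2,1,1} = 0
G(33) = mex{2,2,1,1} = 0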